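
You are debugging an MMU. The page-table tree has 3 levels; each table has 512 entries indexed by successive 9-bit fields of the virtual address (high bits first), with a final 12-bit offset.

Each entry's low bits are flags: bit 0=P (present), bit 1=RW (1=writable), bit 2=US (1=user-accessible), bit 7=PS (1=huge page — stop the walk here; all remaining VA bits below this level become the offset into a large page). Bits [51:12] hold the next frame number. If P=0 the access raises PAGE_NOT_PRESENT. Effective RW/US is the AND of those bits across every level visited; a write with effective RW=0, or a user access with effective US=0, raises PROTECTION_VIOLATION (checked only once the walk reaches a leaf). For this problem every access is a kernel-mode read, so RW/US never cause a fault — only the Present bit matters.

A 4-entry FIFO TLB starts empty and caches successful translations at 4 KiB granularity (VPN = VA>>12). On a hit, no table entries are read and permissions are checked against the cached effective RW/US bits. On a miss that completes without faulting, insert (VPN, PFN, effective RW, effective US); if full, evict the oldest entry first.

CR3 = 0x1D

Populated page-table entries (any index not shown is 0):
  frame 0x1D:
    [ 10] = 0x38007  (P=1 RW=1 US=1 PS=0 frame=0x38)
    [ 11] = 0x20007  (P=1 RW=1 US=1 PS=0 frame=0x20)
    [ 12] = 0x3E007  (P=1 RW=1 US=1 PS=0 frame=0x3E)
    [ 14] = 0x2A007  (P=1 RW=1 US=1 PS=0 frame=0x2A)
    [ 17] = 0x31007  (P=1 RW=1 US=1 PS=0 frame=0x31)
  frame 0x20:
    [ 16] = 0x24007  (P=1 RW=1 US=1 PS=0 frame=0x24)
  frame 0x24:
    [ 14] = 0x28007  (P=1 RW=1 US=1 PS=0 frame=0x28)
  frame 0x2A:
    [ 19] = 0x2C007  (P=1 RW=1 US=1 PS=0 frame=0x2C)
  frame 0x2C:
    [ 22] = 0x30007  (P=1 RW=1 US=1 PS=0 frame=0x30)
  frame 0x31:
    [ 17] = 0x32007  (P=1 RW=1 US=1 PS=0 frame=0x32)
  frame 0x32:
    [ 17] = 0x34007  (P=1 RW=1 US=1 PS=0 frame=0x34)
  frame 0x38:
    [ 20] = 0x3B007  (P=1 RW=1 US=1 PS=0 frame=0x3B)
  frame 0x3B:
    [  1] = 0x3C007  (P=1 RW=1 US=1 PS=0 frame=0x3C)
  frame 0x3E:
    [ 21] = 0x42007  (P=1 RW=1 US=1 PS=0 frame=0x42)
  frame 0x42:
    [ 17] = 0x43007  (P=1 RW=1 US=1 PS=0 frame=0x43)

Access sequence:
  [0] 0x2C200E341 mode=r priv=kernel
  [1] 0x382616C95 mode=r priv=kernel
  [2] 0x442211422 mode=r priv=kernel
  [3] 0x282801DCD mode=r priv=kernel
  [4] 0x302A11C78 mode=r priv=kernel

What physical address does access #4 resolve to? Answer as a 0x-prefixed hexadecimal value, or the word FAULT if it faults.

Walk each access:
#0 VA=0x2C200E341 (r,kernel):
  L0: frame=0x1D idx=11 entry=0x20007 [P=1 RW=1 US=1 PS=0]
  L1: frame=0x20 idx=16 entry=0x24007 [P=1 RW=1 US=1 PS=0]
  L2: frame=0x24 idx=14 entry=0x28007 [P=1 RW=1 US=1 PS=0]
  ✓ 0x28341  — 3 lookups
#1 VA=0x382616C95 (r,kernel):
  L0: frame=0x1D idx=14 entry=0x2A007 [P=1 RW=1 US=1 PS=0]
  L1: frame=0x2A idx=19 entry=0x2C007 [P=1 RW=1 US=1 PS=0]
  L2: frame=0x2C idx=22 entry=0x30007 [P=1 RW=1 US=1 PS=0]
  ✓ 0x30C95  — 3 lookups
#2 VA=0x442211422 (r,kernel):
  L0: frame=0x1D idx=17 entry=0x31007 [P=1 RW=1 US=1 PS=0]
  L1: frame=0x31 idx=17 entry=0x32007 [P=1 RW=1 US=1 PS=0]
  L2: frame=0x32 idx=17 entry=0x34007 [P=1 RW=1 US=1 PS=0]
  ✓ 0x34422  — 3 lookups
#3 VA=0x282801DCD (r,kernel):
  L0: frame=0x1D idx=10 entry=0x38007 [P=1 RW=1 US=1 PS=0]
  L1: frame=0x38 idx=20 entry=0x3B007 [P=1 RW=1 US=1 PS=0]
  L2: frame=0x3B idx=1 entry=0x3C007 [P=1 RW=1 US=1 PS=0]
  ✓ 0x3CDCD  — 3 lookups
#4 VA=0x302A11C78 (r,kernel):
  L0: frame=0x1D idx=12 entry=0x3E007 [P=1 RW=1 US=1 PS=0]
  L1: frame=0x3E idx=21 entry=0x42007 [P=1 RW=1 US=1 PS=0]
  L2: frame=0x42 idx=17 entry=0x43007 [P=1 RW=1 US=1 PS=0]
  ✓ 0x43C78  — 3 lookups

Access #4 PA: 0x43C78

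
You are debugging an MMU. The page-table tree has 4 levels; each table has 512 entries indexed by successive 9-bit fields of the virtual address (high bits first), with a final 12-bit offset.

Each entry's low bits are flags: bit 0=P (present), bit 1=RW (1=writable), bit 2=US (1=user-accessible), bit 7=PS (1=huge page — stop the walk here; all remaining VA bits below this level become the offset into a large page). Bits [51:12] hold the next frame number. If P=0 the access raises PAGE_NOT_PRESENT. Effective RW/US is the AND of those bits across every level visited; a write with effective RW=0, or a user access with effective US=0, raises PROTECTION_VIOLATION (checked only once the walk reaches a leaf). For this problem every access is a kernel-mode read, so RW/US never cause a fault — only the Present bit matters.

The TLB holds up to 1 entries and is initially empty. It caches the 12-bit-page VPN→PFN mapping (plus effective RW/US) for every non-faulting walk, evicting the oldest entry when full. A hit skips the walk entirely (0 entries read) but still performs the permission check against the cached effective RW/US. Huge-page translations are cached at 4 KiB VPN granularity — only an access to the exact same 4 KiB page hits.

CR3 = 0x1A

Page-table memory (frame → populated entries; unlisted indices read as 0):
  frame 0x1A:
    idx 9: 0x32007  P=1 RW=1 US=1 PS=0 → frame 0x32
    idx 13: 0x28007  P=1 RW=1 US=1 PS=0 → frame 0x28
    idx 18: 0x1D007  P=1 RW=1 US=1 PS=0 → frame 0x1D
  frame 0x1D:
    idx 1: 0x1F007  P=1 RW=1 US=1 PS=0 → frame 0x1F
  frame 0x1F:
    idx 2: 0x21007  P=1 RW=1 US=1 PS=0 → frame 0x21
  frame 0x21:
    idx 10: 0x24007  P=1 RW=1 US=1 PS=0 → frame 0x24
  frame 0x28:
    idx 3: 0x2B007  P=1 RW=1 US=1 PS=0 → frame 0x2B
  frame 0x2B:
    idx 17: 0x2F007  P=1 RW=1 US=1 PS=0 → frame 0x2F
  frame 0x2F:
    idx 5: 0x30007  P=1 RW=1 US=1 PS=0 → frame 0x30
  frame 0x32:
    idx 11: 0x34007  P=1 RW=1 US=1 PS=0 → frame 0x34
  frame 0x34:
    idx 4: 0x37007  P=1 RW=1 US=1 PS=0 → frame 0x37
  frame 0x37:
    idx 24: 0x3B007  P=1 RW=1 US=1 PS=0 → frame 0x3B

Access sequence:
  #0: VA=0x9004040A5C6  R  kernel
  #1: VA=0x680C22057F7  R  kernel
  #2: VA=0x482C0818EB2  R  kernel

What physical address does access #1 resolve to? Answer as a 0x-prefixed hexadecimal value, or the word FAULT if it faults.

Trace:
#0 VA=0x9004040A5C6 (r,kernel):
  [0] read 0x1A idx=18: raw=0x1D007 flags P=1 W=1 U=1 S=0
  [1] read 0x1D idx=1: raw=0x1F007 flags P=1 W=1 U=1 S=0
  [2] read 0x1F idx=2: raw=0x21007 flags P=1 W=1 U=1 S=0
  [3] read 0x21 idx=10: raw=0x24007 flags P=1 W=1 U=1 S=0
  ✓ 0x245C6  — 4 lookups
#1 VA=0x680C22057F7 (r,kernel):
  [0] read 0x1A idx=13: raw=0x28007 flags P=1 W=1 U=1 S=0
  [1] read 0x28 idx=3: raw=0x2B007 flags P=1 W=1 U=1 S=0
  [2] read 0x2B idx=17: raw=0x2F007 flags P=1 W=1 U=1 S=0
  [3] read 0x2F idx=5: raw=0x30007 flags P=1 W=1 U=1 S=0
  ✓ 0x307F7  — 4 lookups
#2 VA=0x482C0818EB2 (r,kernel):
  [0] read 0x1A idx=9: raw=0x32007 flags P=1 W=1 U=1 S=0
  [1] read 0x32 idx=11: raw=0x34007 flags P=1 W=1 U=1 S=0
  [2] read 0x34 idx=4: raw=0x37007 flags P=1 W=1 U=1 S=0
  [3] read 0x37 idx=24: raw=0x3B007 flags P=1 W=1 U=1 S=0
  ✓ 0x3BEB2  — 4 lookups

Access #1 PA: 0x307F7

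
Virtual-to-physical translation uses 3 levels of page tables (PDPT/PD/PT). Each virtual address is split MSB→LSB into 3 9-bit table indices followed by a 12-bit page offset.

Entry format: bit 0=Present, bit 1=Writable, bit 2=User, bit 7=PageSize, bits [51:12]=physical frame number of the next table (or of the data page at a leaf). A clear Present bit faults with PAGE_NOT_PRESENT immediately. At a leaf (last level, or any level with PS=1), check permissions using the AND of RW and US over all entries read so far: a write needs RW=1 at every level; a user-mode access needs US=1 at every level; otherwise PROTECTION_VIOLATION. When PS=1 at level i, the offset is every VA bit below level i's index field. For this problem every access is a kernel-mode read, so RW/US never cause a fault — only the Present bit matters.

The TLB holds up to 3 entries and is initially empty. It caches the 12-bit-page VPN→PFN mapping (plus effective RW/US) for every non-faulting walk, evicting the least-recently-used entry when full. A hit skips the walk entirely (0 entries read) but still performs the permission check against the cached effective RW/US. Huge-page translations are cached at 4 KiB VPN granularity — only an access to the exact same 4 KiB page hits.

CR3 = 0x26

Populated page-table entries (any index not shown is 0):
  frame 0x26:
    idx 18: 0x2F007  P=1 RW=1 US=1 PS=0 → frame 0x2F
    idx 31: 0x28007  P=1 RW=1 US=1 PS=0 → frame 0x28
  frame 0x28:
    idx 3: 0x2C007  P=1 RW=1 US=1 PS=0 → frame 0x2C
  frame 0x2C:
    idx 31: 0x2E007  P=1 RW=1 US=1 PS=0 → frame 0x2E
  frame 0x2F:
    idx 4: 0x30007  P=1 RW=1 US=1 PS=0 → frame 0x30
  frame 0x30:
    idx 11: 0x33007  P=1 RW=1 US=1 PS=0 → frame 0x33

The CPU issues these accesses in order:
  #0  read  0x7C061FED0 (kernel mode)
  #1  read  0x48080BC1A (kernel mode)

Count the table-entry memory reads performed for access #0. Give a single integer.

Walk each access:
#0 VA=0x7C061FED0 (r,kernel):
  [0] read 0x26 idx=31: raw=0x28007 flags P=1 W=1 U=1 S=0
  [1] read 0x28 idx=3: raw=0x2C007 flags P=1 W=1 U=1 S=0
  [2] read 0x2C idx=31: raw=0x2E007 flags P=1 W=1 U=1 S=0
  ✓ 0x2EED0  — 3 lookups
#1 VA=0x48080BC1A (r,kernel):
  [0] read 0x26 idx=18: raw=0x2F007 flags P=1 W=1 U=1 S=0
  [1] read 0x2F idx=4: raw=0x30007 flags P=1 W=1 U=1 S=0
  [2] read 0x30 idx=11: raw=0x33007 flags P=1 W=1 U=1 S=0
  ✓ 0x33C1A  — 3 lookups

Entries read for #0: 3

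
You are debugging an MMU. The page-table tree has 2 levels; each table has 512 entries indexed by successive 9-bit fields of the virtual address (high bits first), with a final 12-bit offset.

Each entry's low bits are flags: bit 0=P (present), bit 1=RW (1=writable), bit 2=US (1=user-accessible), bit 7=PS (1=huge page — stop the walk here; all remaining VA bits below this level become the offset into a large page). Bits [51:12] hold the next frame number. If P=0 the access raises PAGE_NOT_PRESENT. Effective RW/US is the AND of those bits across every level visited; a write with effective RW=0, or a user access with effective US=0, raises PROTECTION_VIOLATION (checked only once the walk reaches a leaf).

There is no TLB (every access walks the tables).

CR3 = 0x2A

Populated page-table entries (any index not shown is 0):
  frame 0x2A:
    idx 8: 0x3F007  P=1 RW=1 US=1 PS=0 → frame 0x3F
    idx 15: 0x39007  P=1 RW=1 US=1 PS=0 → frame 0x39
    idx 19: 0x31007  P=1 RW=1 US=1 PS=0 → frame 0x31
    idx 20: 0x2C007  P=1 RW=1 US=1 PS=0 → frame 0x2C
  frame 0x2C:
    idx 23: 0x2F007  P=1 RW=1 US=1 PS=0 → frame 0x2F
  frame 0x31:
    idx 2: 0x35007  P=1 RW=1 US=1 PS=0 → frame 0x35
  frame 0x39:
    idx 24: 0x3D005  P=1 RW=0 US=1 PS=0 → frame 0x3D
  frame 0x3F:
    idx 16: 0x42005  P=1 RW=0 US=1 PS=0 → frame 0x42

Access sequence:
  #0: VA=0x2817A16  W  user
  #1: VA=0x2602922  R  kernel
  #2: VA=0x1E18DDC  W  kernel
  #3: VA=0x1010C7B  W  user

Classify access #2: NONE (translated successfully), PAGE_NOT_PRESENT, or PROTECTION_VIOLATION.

Trace:
#0 VA=0x2817A16 (w,user):
  lvl0: tbl 0x2A, slot 20 ⇒ 0x2C007 (P1/RW1/US1/PS0)
  lvl1: tbl 0x2C, slot 23 ⇒ 0x2F007 (P1/RW1/US1/PS0)
  ⇒ phys 0x2FA16  [2 reads]
#1 VA=0x2602922 (r,kernel):
  lvl0: tbl 0x2A, slot 19 ⇒ 0x31007 (P1/RW1/US1/PS0)
  lvl1: tbl 0x31, slot 2 ⇒ 0x35007 (P1/RW1/US1/PS0)
  ⇒ phys 0x35922  [2 reads]
#2 VA=0x1E18DDC (w,kernel):
  lvl0: tbl 0x2A, slot 15 ⇒ 0x39007 (P1/RW1/US1/PS0)
  lvl1: tbl 0x39, slot 24 ⇒ 0x3D005 (P1/RW0/US1/PS0)
  → PROTECTION_VIOLATION  (2 entries read)
#3 VA=0x1010C7B (w,user):
  lvl0: tbl 0x2A, slot 8 ⇒ 0x3F007 (P1/RW1/US1/PS0)
  lvl1: tbl 0x3F, slot 16 ⇒ 0x42005 (P1/RW0/US1/PS0)
  → PROTECTION_VIOLATION  (2 entries read)

Access #2 fault: PROTECTION_VIOLATION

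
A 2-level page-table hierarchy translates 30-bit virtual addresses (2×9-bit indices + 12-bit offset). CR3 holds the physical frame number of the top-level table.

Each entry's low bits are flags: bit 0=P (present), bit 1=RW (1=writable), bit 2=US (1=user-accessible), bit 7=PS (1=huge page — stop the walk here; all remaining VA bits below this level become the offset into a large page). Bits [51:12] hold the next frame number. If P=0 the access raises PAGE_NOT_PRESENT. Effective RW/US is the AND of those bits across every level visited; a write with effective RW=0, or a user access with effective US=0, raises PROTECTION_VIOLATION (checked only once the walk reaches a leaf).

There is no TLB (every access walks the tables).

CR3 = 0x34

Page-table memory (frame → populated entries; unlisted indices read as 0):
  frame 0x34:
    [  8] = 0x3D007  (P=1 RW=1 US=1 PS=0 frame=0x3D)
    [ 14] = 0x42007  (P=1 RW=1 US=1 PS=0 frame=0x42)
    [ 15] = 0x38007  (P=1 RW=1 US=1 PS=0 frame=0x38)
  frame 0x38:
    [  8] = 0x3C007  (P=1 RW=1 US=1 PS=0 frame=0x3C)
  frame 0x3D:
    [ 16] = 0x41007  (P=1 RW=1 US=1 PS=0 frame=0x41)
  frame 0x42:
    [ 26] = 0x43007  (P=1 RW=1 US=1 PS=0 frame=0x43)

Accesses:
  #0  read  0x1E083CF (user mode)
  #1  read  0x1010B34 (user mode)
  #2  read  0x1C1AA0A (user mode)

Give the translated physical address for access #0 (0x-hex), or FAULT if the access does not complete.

Per-access translation:
#0 VA=0x1E083CF (r,user):
  L0: frame=0x34 idx=15 entry=0x38007 [P=1 RW=1 US=1 PS=0]
  L1: frame=0x38 idx=8 entry=0x3C007 [P=1 RW=1 US=1 PS=0]
  ⇒ phys 0x3C3CF  [2 reads]
#1 VA=0x1010B34 (r,user):
  L0: frame=0x34 idx=8 entry=0x3D007 [P=1 RW=1 US=1 PS=0]
  L1: frame=0x3D idx=16 entry=0x41007 [P=1 RW=1 US=1 PS=0]
  ⇒ phys 0x41B34  [2 reads]
#2 VA=0x1C1AA0A (r,user):
  L0: frame=0x34 idx=14 entry=0x42007 [P=1 RW=1 US=1 PS=0]
  L1: frame=0x42 idx=26 entry=0x43007 [P=1 RW=1 US=1 PS=0]
  ⇒ phys 0x43A0A  [2 reads]

Access #0 PA: 0x3C3CF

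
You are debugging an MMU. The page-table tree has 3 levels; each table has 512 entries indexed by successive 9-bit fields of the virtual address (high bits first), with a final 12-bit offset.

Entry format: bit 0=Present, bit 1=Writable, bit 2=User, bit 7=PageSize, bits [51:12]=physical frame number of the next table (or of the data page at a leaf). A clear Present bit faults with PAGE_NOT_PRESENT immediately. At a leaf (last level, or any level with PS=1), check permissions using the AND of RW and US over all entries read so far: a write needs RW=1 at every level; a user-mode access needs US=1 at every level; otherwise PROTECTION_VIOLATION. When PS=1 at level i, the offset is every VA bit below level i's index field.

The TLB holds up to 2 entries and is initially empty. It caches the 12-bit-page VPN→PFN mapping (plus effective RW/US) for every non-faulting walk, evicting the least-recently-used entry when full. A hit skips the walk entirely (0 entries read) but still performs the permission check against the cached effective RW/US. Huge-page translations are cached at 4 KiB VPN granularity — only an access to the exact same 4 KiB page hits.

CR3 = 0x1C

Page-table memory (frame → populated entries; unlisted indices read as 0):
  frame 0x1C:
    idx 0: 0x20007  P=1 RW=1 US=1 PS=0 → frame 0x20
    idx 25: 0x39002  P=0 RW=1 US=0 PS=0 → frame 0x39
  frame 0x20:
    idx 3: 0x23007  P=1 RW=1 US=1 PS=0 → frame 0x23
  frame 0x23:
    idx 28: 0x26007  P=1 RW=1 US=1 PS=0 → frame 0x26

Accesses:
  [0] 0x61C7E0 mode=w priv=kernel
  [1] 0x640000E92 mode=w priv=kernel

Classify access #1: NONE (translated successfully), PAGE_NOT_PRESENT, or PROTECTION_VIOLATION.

Trace:
#0 VA=0x61C7E0 (w,kernel):
  lvl0: tbl 0x1C, slot 0 ⇒ 0x20007 (P1/RW1/US1/PS0)
  lvl1: tbl 0x20, slot 3 ⇒ 0x23007 (P1/RW1/US1/PS0)
  lvl2: tbl 0x23, slot 28 ⇒ 0x26007 (P1/RW1/US1/PS0)
  ✓ 0x267E0  — 3 lookups
#1 VA=0x640000E92 (w,kernel):
  lvl0: tbl 0x1C, slot 25 ⇒ 0x39002 (P0/RW1/US0/PS0)
  ⇒ fault: PAGE_NOT_PRESENT  — 1 lookups

Access #1 fault: PAGE_NOT_PRESENT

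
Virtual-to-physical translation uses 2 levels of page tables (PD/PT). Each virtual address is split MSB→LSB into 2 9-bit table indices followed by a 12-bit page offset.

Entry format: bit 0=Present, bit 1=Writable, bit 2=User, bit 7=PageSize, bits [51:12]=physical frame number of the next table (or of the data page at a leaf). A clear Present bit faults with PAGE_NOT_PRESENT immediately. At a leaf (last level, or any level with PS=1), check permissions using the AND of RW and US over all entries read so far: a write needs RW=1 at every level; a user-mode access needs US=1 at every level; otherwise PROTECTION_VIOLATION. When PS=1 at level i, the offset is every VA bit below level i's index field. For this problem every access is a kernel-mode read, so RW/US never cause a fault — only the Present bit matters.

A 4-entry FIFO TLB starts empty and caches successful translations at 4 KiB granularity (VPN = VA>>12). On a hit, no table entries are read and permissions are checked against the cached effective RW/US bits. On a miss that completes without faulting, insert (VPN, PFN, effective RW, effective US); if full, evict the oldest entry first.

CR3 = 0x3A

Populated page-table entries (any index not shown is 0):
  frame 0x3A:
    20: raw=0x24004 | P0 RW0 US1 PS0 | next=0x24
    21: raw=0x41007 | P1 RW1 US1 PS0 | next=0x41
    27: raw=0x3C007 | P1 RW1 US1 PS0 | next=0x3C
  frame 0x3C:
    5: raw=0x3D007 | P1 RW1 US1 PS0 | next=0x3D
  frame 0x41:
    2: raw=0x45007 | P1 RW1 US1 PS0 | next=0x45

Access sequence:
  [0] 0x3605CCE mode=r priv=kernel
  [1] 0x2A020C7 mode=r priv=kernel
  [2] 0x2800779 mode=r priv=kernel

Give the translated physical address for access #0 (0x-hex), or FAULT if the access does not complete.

Per-access translation:
#0 VA=0x3605CCE (r,kernel):
  [0] read 0x3A idx=27: raw=0x3C007 flags P=1 W=1 U=1 S=0
  [1] read 0x3C idx=5: raw=0x3D007 flags P=1 W=1 U=1 S=0
  ✓ 0x3DCCE  — 2 lookups
#1 VA=0x2A020C7 (r,kernel):
  [0] read 0x3A idx=21: raw=0x41007 flags P=1 W=1 U=1 S=0
  [1] read 0x41 idx=2: raw=0x45007 flags P=1 W=1 U=1 S=0
  ✓ 0x450C7  — 2 lookups
#2 VA=0x2800779 (r,kernel):
  [0] read 0x3A idx=20: raw=0x24004 flags P=0 W=0 U=1 S=0
  ⇒ fault: PAGE_NOT_PRESENT  — 1 lookups

Access #0 PA: 0x3DCCE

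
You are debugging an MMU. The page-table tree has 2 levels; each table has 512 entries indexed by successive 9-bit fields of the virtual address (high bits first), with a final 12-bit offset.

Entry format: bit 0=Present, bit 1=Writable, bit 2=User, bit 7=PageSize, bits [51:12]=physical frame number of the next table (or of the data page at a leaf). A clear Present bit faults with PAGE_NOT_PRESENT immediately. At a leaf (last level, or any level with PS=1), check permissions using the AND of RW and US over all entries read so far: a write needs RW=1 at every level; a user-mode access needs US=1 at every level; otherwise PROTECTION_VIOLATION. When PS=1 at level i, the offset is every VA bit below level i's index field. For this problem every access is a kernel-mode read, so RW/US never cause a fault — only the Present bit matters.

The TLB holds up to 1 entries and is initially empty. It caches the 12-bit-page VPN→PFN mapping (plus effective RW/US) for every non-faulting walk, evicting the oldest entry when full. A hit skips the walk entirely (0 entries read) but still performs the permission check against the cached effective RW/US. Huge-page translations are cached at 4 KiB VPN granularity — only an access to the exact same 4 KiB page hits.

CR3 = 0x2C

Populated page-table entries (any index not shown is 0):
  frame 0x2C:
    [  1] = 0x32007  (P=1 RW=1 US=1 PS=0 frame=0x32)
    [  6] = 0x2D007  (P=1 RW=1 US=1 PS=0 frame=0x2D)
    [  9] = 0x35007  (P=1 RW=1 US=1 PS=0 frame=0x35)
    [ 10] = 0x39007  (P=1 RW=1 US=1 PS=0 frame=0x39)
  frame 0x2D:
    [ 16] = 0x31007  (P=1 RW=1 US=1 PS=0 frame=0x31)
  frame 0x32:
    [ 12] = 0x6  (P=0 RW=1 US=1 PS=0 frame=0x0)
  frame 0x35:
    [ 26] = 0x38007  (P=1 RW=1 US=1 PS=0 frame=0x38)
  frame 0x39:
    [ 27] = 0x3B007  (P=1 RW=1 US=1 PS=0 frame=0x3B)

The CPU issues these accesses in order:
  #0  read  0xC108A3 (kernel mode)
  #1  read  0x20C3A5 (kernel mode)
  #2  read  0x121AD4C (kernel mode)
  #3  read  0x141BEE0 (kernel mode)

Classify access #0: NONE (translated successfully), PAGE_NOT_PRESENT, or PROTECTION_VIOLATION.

Per-access translation:
#0 VA=0xC108A3 (r,kernel):
  [0] read 0x2C idx=6: raw=0x2D007 flags P=1 W=1 U=1 S=0
  [1] read 0x2D idx=16: raw=0x31007 flags P=1 W=1 U=1 S=0
  ✓ 0x318A3  — 2 lookups
#1 VA=0x20C3A5 (r,kernel):
  [0] read 0x2C idx=1: raw=0x32007 flags P=1 W=1 U=1 S=0
  [1] read 0x32 idx=12: raw=0x6 flags P=0 W=1 U=1 S=0
  ⇒ fault: PAGE_NOT_PRESENT  — 2 lookups
#2 VA=0x121AD4C (r,kernel):
  [0] read 0x2C idx=9: raw=0x35007 flags P=1 W=1 U=1 S=0
  [1] read 0x35 idx=26: raw=0x38007 flags P=1 W=1 U=1 S=0
  ✓ 0x38D4C  — 2 lookups
#3 VA=0x141BEE0 (r,kernel):
  [0] read 0x2C idx=10: raw=0x39007 flags P=1 W=1 U=1 S=0
  [1] read 0x39 idx=27: raw=0x3B007 flags P=1 W=1 U=1 S=0
  ✓ 0x3BEE0  — 2 lookups

Access #0 fault: NONE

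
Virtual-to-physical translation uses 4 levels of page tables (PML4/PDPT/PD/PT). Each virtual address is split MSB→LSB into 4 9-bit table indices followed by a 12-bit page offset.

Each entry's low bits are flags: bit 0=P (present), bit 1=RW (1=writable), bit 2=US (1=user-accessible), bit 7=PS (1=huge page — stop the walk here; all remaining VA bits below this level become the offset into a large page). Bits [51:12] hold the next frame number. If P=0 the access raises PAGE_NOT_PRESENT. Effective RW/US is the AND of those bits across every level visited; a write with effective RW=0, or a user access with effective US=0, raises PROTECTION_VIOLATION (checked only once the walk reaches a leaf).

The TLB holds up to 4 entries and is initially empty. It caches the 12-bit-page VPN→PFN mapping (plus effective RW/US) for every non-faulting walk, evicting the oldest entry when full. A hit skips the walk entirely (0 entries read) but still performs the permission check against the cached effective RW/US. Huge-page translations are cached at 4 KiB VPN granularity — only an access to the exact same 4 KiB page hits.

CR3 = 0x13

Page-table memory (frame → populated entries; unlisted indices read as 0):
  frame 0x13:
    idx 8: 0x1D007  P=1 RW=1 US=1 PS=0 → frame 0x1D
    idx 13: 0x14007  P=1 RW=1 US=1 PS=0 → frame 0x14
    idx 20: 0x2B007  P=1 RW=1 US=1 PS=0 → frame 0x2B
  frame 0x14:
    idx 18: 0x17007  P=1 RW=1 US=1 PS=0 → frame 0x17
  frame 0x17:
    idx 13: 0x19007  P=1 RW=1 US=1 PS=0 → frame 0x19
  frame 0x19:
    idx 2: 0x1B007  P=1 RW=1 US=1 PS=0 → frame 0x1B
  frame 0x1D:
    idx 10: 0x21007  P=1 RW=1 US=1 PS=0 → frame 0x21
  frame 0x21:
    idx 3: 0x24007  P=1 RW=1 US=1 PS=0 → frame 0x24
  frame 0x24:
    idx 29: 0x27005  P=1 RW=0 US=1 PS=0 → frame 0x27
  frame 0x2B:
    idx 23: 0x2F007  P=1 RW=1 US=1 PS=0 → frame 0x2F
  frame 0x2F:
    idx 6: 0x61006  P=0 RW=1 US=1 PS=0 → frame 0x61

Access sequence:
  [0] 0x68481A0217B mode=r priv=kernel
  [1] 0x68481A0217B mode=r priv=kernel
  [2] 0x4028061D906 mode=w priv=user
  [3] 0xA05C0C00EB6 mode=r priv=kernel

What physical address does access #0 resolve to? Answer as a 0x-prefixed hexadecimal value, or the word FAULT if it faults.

Walk each access:
#0 VA=0x68481A0217B (r,kernel):
  L0 @0x13[13] → 0x14007  P=1,RW=1,US=1,PS=0
  L1 @0x14[18] → 0x17007  P=1,RW=1,US=1,PS=0
  L2 @0x17[13] → 0x19007  P=1,RW=1,US=1,PS=0
  L3 @0x19[2] → 0x1B007  P=1,RW=1,US=1,PS=0
  ✓ 0x1B17B  — 4 lookups
#1 VA=0x68481A0217B (r,kernel):
  TLB hit vpn=0x68481A02 → PA=0x1B17B
#2 VA=0x4028061D906 (w,user):
  L0 @0x13[8] → 0x1D007  P=1,RW=1,US=1,PS=0
  L1 @0x1D[10] → 0x21007  P=1,RW=1,US=1,PS=0
  L2 @0x21[3] → 0x24007  P=1,RW=1,US=1,PS=0
  L3 @0x24[29] → 0x27005  P=1,RW=0,US=1,PS=0
  → PROTECTION_VIOLATION  (4 entries read)
#3 VA=0xA05C0C00EB6 (r,kernel):
  L0 @0x13[20] → 0x2B007  P=1,RW=1,US=1,PS=0
  L1 @0x2B[23] → 0x2F007  P=1,RW=1,US=1,PS=0
  L2 @0x2F[6] → 0x61006  P=0,RW=1,US=1,PS=0
  → PAGE_NOT_PRESENT  (3 entries read)

Access #0 PA: 0x1B17B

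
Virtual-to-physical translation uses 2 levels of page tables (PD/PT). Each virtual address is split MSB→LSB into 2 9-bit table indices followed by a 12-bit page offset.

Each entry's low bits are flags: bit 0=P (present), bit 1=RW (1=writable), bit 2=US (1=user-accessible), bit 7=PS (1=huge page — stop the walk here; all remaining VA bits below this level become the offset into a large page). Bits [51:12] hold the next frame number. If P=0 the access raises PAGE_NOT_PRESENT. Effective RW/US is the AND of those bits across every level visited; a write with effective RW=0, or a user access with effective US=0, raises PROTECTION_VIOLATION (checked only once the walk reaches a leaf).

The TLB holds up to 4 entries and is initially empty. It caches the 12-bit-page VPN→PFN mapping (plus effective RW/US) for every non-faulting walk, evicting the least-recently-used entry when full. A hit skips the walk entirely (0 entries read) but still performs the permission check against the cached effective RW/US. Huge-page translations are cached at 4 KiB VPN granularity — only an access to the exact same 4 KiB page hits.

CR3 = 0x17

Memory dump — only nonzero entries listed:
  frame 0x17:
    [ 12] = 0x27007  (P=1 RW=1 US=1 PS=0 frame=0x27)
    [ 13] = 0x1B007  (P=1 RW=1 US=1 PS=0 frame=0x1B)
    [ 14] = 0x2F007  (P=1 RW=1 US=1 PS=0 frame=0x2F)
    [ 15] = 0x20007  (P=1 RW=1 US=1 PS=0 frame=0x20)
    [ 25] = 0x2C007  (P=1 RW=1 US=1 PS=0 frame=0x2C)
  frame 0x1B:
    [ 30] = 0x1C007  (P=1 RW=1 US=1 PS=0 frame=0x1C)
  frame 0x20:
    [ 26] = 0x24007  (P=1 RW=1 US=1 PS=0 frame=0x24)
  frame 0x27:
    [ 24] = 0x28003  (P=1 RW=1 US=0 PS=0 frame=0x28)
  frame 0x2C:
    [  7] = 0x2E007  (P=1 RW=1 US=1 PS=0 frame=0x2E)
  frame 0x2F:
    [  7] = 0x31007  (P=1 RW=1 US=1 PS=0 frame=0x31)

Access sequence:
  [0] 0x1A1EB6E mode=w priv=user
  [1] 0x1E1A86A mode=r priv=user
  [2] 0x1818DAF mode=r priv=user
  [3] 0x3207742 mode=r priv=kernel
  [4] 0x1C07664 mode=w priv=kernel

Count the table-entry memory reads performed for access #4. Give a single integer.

Walk each access:
#0 VA=0x1A1EB6E (w,user):
  lvl0: tbl 0x17, slot 13 ⇒ 0x1B007 (P1/RW1/US1/PS0)
  lvl1: tbl 0x1B, slot 30 ⇒ 0x1C007 (P1/RW1/US1/PS0)
  ⇒ phys 0x1CB6E  [2 reads]
#1 VA=0x1E1A86A (r,user):
  lvl0: tbl 0x17, slot 15 ⇒ 0x20007 (P1/RW1/US1/PS0)
  lvl1: tbl 0x20, slot 26 ⇒ 0x24007 (P1/RW1/US1/PS0)
  ⇒ phys 0x2486A  [2 reads]
#2 VA=0x1818DAF (r,user):
  lvl0: tbl 0x17, slot 12 ⇒ 0x27007 (P1/RW1/US1/PS0)
  lvl1: tbl 0x27, slot 24 ⇒ 0x28003 (P1/RW1/US0/PS0)
  ✗ PROTECTION_VIOLATION  [2 reads]
#3 VA=0x3207742 (r,kernel):
  lvl0: tbl 0x17, slot 25 ⇒ 0x2C007 (P1/RW1/US1/PS0)
  lvl1: tbl 0x2C, slot 7 ⇒ 0x2E007 (P1/RW1/US1/PS0)
  ⇒ phys 0x2E742  [2 reads]
#4 VA=0x1C07664 (w,kernel):
  lvl0: tbl 0x17, slot 14 ⇒ 0x2F007 (P1/RW1/US1/PS0)
  lvl1: tbl 0x2F, slot 7 ⇒ 0x31007 (P1/RW1/US1/PS0)
  ⇒ phys 0x31664  [2 reads]

Entries read for #4: 2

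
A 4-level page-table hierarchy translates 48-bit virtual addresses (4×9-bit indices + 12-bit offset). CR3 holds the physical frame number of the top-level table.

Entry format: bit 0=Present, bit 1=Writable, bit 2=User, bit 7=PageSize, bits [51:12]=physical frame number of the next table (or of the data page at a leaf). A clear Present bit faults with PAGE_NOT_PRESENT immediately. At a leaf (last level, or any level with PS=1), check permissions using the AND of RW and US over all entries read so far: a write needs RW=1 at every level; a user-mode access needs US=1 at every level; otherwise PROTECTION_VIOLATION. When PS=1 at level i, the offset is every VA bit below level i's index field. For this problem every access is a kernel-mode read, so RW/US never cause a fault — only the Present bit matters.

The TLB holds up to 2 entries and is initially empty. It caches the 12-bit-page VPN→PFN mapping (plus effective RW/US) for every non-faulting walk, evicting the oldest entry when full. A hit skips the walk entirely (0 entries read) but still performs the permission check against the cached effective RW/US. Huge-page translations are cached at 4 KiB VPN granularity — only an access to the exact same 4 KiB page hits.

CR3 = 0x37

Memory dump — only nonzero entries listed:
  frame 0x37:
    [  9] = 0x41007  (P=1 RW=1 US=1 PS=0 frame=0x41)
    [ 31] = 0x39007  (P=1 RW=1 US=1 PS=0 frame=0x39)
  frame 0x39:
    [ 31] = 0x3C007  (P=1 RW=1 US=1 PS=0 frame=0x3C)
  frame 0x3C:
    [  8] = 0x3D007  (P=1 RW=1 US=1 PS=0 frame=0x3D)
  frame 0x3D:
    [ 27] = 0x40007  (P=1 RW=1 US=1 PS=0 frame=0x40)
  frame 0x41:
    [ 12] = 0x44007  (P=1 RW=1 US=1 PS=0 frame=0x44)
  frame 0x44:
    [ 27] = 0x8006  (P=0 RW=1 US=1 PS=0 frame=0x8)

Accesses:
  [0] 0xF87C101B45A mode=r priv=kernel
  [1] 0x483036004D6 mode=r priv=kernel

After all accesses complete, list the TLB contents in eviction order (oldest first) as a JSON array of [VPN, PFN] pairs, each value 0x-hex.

Trace:
#0 VA=0xF87C101B45A (r,kernel):
  L0: frame=0x37 idx=31 entry=0x39007 [P=1 RW=1 US=1 PS=0]
  L1: frame=0x39 idx=31 entry=0x3C007 [P=1 RW=1 US=1 PS=0]
  L2: frame=0x3C idx=8 entry=0x3D007 [P=1 RW=1 US=1 PS=0]
  L3: frame=0x3D idx=27 entry=0x40007 [P=1 RW=1 US=1 PS=0]
  ✓ 0x4045A  — 4 lookups
#1 VA=0x483036004D6 (r,kernel):
  L0: frame=0x37 idx=9 entry=0x41007 [P=1 RW=1 US=1 PS=0]
  L1: frame=0x41 idx=12 entry=0x44007 [P=1 RW=1 US=1 PS=0]
  L2: frame=0x44 idx=27 entry=0x8006 [P=0 RW=1 US=1 PS=0]
  → PAGE_NOT_PRESENT  (3 entries read)

TLB: [["0xF87C101B", "0x40"]]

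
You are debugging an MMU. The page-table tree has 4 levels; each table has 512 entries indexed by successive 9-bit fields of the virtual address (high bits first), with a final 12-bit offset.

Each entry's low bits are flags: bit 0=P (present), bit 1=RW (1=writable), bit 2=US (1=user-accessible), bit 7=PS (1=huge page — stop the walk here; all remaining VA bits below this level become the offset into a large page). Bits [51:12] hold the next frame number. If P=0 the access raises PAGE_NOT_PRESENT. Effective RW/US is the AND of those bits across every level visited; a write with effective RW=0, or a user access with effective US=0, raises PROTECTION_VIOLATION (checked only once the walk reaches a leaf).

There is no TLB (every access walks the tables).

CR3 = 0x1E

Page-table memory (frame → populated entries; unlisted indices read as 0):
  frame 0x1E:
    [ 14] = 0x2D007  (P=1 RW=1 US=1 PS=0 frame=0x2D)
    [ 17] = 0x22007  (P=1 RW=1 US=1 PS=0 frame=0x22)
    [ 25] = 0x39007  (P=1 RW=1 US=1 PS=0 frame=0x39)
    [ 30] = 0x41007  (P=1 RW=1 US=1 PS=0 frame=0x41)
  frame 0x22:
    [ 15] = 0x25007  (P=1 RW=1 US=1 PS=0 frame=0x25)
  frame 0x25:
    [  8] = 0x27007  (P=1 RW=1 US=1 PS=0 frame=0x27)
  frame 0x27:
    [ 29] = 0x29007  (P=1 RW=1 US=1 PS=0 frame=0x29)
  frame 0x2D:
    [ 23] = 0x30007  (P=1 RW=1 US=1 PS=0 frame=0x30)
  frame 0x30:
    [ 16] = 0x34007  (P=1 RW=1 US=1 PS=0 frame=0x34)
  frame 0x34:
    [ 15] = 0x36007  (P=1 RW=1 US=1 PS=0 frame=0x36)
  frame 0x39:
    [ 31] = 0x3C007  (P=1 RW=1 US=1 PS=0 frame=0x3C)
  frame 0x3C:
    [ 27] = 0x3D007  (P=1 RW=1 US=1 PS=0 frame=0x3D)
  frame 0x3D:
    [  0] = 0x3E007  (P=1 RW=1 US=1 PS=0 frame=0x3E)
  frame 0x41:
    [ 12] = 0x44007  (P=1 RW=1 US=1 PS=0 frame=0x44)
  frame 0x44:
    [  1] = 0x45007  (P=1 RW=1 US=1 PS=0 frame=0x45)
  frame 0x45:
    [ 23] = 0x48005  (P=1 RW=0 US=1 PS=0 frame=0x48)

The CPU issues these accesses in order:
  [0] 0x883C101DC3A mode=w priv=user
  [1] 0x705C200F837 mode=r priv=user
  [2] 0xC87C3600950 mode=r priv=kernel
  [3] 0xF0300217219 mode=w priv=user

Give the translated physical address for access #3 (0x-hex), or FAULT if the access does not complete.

Walk each access:
#0 VA=0x883C101DC3A (w,user):
  lvl0: tbl 0x1E, slot 17 ⇒ 0x22007 (P1/RW1/US1/PS0)
  lvl1: tbl 0x22, slot 15 ⇒ 0x25007 (P1/RW1/US1/PS0)
  lvl2: tbl 0x25, slot 8 ⇒ 0x27007 (P1/RW1/US1/PS0)
  lvl3: tbl 0x27, slot 29 ⇒ 0x29007 (P1/RW1/US1/PS0)
  → PA=0x29C3A  (4 entries read)
#1 VA=0x705C200F837 (r,user):
  lvl0: tbl 0x1E, slot 14 ⇒ 0x2D007 (P1/RW1/US1/PS0)
  lvl1: tbl 0x2D, slot 23 ⇒ 0x30007 (P1/RW1/US1/PS0)
  lvl2: tbl 0x30, slot 16 ⇒ 0x34007 (P1/RW1/US1/PS0)
  lvl3: tbl 0x34, slot 15 ⇒ 0x36007 (P1/RW1/US1/PS0)
  → PA=0x36837  (4 entries read)
#2 VA=0xC87C3600950 (r,kernel):
  lvl0: tbl 0x1E, slot 25 ⇒ 0x39007 (P1/RW1/US1/PS0)
  lvl1: tbl 0x39, slot 31 ⇒ 0x3C007 (P1/RW1/US1/PS0)
  lvl2: tbl 0x3C, slot 27 ⇒ 0x3D007 (P1/RW1/US1/PS0)
  lvl3: tbl 0x3D, slot 0 ⇒ 0x3E007 (P1/RW1/US1/PS0)
  → PA=0x3E950  (4 entries read)
#3 VA=0xF0300217219 (w,user):
  lvl0: tbl 0x1E, slot 30 ⇒ 0x41007 (P1/RW1/US1/PS0)
  lvl1: tbl 0x41, slot 12 ⇒ 0x44007 (P1/RW1/US1/PS0)
  lvl2: tbl 0x44, slot 1 ⇒ 0x45007 (P1/RW1/US1/PS0)
  lvl3: tbl 0x45, slot 23 ⇒ 0x48005 (P1/RW0/US1/PS0)
  ⇒ fault: PROTECTION_VIOLATION  — 4 lookups

Access #3 PA: FAULT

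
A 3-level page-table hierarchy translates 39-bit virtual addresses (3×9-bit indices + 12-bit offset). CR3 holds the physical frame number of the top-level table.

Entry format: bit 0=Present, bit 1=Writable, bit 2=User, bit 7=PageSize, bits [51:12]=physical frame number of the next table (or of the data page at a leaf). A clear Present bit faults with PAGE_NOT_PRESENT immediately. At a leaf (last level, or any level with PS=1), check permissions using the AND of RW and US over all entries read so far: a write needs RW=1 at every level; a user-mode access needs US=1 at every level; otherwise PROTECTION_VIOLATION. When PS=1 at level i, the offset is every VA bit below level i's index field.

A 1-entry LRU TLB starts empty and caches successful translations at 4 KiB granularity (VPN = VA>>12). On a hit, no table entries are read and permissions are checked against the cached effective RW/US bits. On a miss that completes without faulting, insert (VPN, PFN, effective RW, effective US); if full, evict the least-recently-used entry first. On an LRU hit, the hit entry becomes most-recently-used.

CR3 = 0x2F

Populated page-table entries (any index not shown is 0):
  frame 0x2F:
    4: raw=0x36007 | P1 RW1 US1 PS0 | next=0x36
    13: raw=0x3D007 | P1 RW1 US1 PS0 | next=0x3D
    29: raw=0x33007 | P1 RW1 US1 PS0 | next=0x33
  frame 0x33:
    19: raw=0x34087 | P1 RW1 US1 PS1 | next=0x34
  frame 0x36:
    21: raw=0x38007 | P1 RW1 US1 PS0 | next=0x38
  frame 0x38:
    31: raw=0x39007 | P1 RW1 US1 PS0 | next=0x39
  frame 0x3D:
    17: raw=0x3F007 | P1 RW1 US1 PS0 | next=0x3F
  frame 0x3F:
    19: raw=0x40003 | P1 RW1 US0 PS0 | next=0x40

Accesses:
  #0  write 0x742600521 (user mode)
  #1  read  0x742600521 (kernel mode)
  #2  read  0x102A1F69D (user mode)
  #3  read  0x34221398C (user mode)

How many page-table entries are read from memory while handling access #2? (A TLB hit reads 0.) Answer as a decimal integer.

Walk each access:
#0 VA=0x742600521 (w,user):
  [0] read 0x2F idx=29: raw=0x33007 flags P=1 W=1 U=1 S=0
  [1] read 0x33 idx=19: raw=0x34087 flags P=1 W=1 U=1 S=1
  ✓ 0x34521 (huge @L1)  — 2 lookups
#1 VA=0x742600521 (r,kernel):
  TLB hit vpn=0x742600 → PA=0x34521
#2 VA=0x102A1F69D (r,user):
  [0] read 0x2F idx=4: raw=0x36007 flags P=1 W=1 U=1 S=0
  [1] read 0x36 idx=21: raw=0x38007 flags P=1 W=1 U=1 S=0
  [2] read 0x38 idx=31: raw=0x39007 flags P=1 W=1 U=1 S=0
  ✓ 0x3969D  — 3 lookups
#3 VA=0x34221398C (r,user):
  [0] read 0x2F idx=13: raw=0x3D007 flags P=1 W=1 U=1 S=0
  [1] read 0x3D idx=17: raw=0x3F007 flags P=1 W=1 U=1 S=0
  [2] read 0x3F idx=19: raw=0x40003 flags P=1 W=1 U=0 S=0
  → PROTECTION_VIOLATION  (3 entries read)

Entries read for #2: 3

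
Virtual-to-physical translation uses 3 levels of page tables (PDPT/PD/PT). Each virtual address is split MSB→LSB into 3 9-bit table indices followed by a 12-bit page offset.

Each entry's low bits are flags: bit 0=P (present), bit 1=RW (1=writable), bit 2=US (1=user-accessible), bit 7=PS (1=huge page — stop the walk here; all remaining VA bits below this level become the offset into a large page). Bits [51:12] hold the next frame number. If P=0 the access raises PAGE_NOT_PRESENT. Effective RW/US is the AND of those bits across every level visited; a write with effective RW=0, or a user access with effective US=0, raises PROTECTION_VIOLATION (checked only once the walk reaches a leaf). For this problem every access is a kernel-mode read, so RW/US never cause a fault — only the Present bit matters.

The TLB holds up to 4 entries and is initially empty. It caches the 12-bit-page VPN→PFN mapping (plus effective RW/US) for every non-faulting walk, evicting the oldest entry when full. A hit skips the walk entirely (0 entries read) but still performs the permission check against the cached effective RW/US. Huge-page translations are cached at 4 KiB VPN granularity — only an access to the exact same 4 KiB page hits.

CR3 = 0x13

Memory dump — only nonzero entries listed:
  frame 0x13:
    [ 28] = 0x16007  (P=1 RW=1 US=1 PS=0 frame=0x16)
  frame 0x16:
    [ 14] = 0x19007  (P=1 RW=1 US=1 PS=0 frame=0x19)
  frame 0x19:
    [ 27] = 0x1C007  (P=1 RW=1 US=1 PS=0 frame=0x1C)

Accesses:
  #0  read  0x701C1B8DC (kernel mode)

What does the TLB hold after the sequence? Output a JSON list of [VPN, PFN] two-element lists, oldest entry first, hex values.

Walk each access:
#0 VA=0x701C1B8DC (r,kernel):
  L0: frame=0x13 idx=28 entry=0x16007 [P=1 RW=1 US=1 PS=0]
  L1: frame=0x16 idx=14 entry=0x19007 [P=1 RW=1 US=1 PS=0]
  L2: frame=0x19 idx=27 entry=0x1C007 [P=1 RW=1 US=1 PS=0]
  ⇒ phys 0x1C8DC  [3 reads]

TLB: [["0x701C1B", "0x1C"]]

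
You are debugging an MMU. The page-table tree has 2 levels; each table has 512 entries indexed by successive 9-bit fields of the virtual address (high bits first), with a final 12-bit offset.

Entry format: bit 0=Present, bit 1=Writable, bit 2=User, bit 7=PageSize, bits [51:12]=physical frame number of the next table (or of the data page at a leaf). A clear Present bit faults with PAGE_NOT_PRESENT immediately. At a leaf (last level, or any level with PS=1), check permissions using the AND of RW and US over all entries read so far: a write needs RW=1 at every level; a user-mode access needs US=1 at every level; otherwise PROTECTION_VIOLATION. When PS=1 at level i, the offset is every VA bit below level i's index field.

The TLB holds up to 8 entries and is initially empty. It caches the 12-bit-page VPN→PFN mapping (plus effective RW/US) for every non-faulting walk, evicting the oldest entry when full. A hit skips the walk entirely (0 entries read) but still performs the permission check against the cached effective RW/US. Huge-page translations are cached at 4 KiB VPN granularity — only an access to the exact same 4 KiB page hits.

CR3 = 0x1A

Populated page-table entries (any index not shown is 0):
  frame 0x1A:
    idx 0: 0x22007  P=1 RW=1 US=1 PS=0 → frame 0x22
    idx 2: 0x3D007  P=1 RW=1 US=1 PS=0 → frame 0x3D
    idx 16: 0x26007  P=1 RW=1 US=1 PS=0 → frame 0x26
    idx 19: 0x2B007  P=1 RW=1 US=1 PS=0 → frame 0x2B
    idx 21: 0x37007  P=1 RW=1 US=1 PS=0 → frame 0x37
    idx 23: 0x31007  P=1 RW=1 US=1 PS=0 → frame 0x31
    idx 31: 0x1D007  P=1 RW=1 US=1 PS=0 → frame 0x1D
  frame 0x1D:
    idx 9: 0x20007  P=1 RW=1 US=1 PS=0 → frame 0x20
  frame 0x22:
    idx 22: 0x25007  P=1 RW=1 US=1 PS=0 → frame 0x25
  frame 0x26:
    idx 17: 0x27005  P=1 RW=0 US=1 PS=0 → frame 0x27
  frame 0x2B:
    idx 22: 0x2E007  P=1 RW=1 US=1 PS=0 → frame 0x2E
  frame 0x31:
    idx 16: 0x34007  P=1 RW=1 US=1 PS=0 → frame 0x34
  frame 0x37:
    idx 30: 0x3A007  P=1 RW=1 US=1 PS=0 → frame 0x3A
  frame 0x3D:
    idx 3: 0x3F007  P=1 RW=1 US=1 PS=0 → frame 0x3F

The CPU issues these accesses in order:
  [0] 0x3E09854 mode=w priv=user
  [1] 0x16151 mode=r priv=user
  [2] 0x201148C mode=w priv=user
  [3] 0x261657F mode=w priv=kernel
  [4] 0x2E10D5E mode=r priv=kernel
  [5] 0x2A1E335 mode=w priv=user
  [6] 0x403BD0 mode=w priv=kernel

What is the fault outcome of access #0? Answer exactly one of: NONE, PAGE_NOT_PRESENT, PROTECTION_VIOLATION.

Walk each access:
#0 VA=0x3E09854 (w,user):
  L0: frame=0x1A idx=31 entry=0x1D007 [P=1 RW=1 US=1 PS=0]
  L1: frame=0x1D idx=9 entry=0x20007 [P=1 RW=1 US=1 PS=0]
  ✓ 0x20854  — 2 lookups
#1 VA=0x16151 (r,user):
  L0: frame=0x1A idx=0 entry=0x22007 [P=1 RW=1 US=1 PS=0]
  L1: frame=0x22 idx=22 entry=0x25007 [P=1 RW=1 US=1 PS=0]
  ✓ 0x25151  — 2 lookups
#2 VA=0x201148C (w,user):
  L0: frame=0x1A idx=16 entry=0x26007 [P=1 RW=1 US=1 PS=0]
  L1: frame=0x26 idx=17 entry=0x27005 [P=1 RW=0 US=1 PS=0]
  → PROTECTION_VIOLATION  (2 entries read)
#3 VA=0x261657F (w,kernel):
  L0: frame=0x1A idx=19 entry=0x2B007 [P=1 RW=1 US=1 PS=0]
  L1: frame=0x2B idx=22 entry=0x2E007 [P=1 RW=1 US=1 PS=0]
  ✓ 0x2E57F  — 2 lookups
#4 VA=0x2E10D5E (r,kernel):
  L0: frame=0x1A idx=23 entry=0x31007 [P=1 RW=1 US=1 PS=0]
  L1: frame=0x31 idx=16 entry=0x34007 [P=1 RW=1 US=1 PS=0]
  ✓ 0x34D5E  — 2 lookups
#5 VA=0x2A1E335 (w,user):
  L0: frame=0x1A idx=21 entry=0x37007 [P=1 RW=1 US=1 PS=0]
  L1: frame=0x37 idx=30 entry=0x3A007 [P=1 RW=1 US=1 PS=0]
  ✓ 0x3A335  — 2 lookups
#6 VA=0x403BD0 (w,kernel):
  L0: frame=0x1A idx=2 entry=0x3D007 [P=1 RW=1 US=1 PS=0]
  L1: frame=0x3D idx=3 entry=0x3F007 [P=1 RW=1 US=1 PS=0]
  ✓ 0x3FBD0  — 2 lookups

Access #0 fault: NONE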